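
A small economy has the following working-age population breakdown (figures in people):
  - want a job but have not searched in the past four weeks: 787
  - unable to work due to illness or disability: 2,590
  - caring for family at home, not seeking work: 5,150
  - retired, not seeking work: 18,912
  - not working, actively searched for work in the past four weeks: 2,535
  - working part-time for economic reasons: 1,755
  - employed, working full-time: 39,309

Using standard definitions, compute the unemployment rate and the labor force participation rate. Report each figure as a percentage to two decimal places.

Employed = 1,755 + 39,309 = 41,064 (anyone who worked, including part-time for economic reasons, counts as employed).
Unemployed = 2,535.
Labor force = 41,064 + 2,535 = 43,599.
Not in labor force = 787 + 2,590 + 5,150 + 18,912 = 27,439 (those not working and not actively searching are outside the labor force — including those who want a job but have given up searching).
Civilian working-age population = 43,599 + 27,439 = 71,038.
Unemployment rate = 2,535 / 43,599 = 5.81%.
Labor force participation rate = 43,599 / 71,038 = 61.37%.

Unemployment rate ≈ 5.81%; labor force participation rate ≈ 61.37%.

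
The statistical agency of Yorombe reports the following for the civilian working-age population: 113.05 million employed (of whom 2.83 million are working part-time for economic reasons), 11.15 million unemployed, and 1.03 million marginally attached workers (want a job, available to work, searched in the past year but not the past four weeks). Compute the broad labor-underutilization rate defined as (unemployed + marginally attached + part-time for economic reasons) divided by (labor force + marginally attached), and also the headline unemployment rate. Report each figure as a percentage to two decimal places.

Labor force = 113.05 + 11.15 = 124.20 million.
Numerator = 11.15 + 1.03 + 2.83 = 15.01 million.
Denominator = 124.20 + 1.03 = 125.23 million.
Broad rate = 15.01 / 125.23 = 11.99%.
Headline unemployment rate = 11.15 / 124.20 = 8.98%.

Broad underutilization rate ≈ 11.99%; headline unemployment rate ≈ 8.98%.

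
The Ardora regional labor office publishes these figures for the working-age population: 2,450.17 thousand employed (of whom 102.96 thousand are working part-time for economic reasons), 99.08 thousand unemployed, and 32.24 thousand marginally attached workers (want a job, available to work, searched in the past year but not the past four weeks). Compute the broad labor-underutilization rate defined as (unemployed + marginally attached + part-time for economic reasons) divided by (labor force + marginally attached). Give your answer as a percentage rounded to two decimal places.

Labor force = 2,450.17 + 99.08 = 2,549.25 thousand.
Numerator = 99.08 + 32.24 + 102.96 = 234.28 thousand.
Denominator = 2,549.25 + 32.24 = 2,581.49 thousand.
Broad rate = 234.28 / 2,581.49 = 9.08%.

Broad underutilization rate ≈ 9.08%.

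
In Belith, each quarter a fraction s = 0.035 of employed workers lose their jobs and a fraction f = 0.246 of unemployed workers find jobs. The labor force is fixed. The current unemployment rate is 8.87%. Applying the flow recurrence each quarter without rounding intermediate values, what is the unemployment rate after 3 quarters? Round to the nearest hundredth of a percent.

With a fixed labor force, u_{t+1} = u_t + s·(1−u_t) − f·u_t = u_t·(1−s−f) + s.
Here 1−s−f = 0.719 and s = 0.035.
u_1 = 0.088700 × 0.719 + 0.035 = 0.098775.
u_2 = 0.098775 × 0.719 + 0.035 = 0.106019.
u_3 = 0.106019 × 0.719 + 0.035 = 0.111228.

Unemployment rate after three quarters ≈ 11.12%.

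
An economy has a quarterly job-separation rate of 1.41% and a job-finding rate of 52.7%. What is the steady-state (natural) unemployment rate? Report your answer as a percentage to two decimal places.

Steady-state unemployment rate ≈ 2.61%.

At steady state the flows balance: s·E = f·U, so U/(E+U) = s/(s+f).
u* = 1.41 / (1.41 + 52.7) = 1.41 / 54.11 = 2.61%.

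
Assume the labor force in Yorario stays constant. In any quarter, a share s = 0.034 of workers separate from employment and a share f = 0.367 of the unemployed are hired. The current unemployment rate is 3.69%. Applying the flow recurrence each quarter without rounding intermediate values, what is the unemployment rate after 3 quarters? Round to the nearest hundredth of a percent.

With a fixed labor force, u_{t+1} = u_t + s·(1−u_t) − f·u_t = u_t·(1−s−f) + s.
Here 1−s−f = 0.599 and s = 0.034.
u_1 = 0.036900 × 0.599 + 0.034 = 0.056103.
u_2 = 0.056103 × 0.599 + 0.034 = 0.067606.
u_3 = 0.067606 × 0.599 + 0.034 = 0.074496.

Unemployment rate after three quarters ≈ 7.45%.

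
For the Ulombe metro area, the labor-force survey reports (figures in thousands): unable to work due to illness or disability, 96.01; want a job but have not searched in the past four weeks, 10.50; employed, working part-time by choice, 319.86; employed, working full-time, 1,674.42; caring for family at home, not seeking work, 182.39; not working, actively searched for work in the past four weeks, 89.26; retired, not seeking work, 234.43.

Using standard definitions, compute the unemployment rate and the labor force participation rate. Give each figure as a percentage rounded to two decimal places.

Employed = 319.86 + 1,674.42 = 1,994.28 thousand.
Unemployed = 89.26 thousand.
Labor force = 1,994.28 + 89.26 = 2,083.54 thousand.
Not in labor force = 96.01 + 10.50 + 182.39 + 234.43 = 523.33 thousand (those not working and not actively searching are outside the labor force — including those who want a job but have given up searching).
Civilian working-age population = 2,083.54 + 523.33 = 2,606.87 thousand.
Unemployment rate = 89.26 / 2,083.54 = 4.28%.
Labor force participation rate = 2,083.54 / 2,606.87 = 79.92%.

Unemployment rate ≈ 4.28%; labor force participation rate ≈ 79.92%.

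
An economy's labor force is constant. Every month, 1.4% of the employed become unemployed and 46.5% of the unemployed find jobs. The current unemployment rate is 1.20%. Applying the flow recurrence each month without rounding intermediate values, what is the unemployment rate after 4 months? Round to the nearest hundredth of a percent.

Unemployment rate after four months ≈ 2.80%.

With a fixed labor force, u_{t+1} = u_t + s·(1−u_t) − f·u_t = u_t·(1−s−f) + s.
Here 1−s−f = 0.521 and s = 0.014.
u_1 = 0.012000 × 0.521 + 0.014 = 0.020252.
u_2 = 0.020252 × 0.521 + 0.014 = 0.024551.
u_3 = 0.024551 × 0.521 + 0.014 = 0.026791.
u_4 = 0.026791 × 0.521 + 0.014 = 0.027958.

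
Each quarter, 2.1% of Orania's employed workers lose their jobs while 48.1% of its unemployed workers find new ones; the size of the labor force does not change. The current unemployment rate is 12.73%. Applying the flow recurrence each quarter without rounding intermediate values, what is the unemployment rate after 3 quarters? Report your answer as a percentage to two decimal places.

With a fixed labor force, u_{t+1} = u_t + s·(1−u_t) − f·u_t = u_t·(1−s−f) + s.
Here 1−s−f = 0.498 and s = 0.021.
u_1 = 0.127300 × 0.498 + 0.021 = 0.084395.
u_2 = 0.084395 × 0.498 + 0.021 = 0.063029.
u_3 = 0.063029 × 0.498 + 0.021 = 0.052388.

Unemployment rate after three quarters ≈ 5.24%.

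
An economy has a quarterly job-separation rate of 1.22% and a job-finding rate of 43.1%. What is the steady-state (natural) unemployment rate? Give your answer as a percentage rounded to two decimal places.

Steady-state unemployment rate ≈ 2.75%.

At steady state the flows balance: s·E = f·U, so U/(E+U) = s/(s+f).
u* = 1.22 / (1.22 + 43.1) = 1.22 / 44.32 = 2.75%.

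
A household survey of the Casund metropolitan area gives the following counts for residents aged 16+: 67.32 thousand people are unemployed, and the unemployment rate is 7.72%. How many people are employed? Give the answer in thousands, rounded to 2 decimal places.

Labor force = U / u = 67.32 / 0.0772 ≈ 872.02 thousand.
Employed = labor force − unemployed = 872.02 − 67.32 = 804.70 thousand.

About 804.70 thousand are employed.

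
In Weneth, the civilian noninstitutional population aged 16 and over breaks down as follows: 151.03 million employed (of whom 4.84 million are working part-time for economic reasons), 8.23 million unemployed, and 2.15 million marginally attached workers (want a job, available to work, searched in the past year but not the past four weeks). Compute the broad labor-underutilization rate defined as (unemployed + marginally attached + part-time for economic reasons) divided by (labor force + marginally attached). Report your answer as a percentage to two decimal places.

Labor force = 151.03 + 8.23 = 159.26 million.
Numerator = 8.23 + 2.15 + 4.84 = 15.22 million.
Denominator = 159.26 + 2.15 = 161.41 million.
Broad rate = 15.22 / 161.41 = 9.43%.

Broad underutilization rate ≈ 9.43%.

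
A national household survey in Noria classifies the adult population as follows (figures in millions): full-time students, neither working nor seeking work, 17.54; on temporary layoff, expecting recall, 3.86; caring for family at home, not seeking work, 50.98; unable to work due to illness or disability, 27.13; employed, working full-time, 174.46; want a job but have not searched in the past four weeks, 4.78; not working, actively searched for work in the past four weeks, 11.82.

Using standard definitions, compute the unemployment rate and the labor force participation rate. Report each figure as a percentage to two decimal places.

Employed = 174.46 million.
Unemployed = 3.86 + 11.82 = 15.68 million (jobless and actively searching, or on temporary layoff).
Labor force = 174.46 + 15.68 = 190.14 million.
Not in labor force = 17.54 + 50.98 + 27.13 + 4.78 = 100.43 million (those not working and not actively searching are outside the labor force — including those who want a job but have given up searching).
Civilian working-age population = 190.14 + 100.43 = 290.57 million.
Unemployment rate = 15.68 / 190.14 = 8.25%.
Labor force participation rate = 190.14 / 290.57 = 65.44%.

Unemployment rate ≈ 8.25%; labor force participation rate ≈ 65.44%.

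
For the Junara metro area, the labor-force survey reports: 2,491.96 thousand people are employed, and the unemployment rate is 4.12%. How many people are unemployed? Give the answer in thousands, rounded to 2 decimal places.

About 107.08 thousand are unemployed.

Let U be the number unemployed. The labor force is E + U, and U/(E+U) = 0.0412.
So U = 0.0412 × 2,491.96 / (1 − 0.0412) = 102.6688 / 0.9588 ≈ 107.08 thousand.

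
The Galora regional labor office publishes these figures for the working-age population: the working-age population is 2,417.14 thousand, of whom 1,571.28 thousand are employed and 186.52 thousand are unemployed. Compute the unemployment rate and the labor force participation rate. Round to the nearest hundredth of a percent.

Unemployment rate ≈ 10.61%; labor force participation rate ≈ 72.72%.

Labor force = employed + unemployed = 1,571.28 + 186.52 = 1,757.80 thousand.
Unemployment rate = 186.52 / 1,757.80 = 10.61%.
Labor force participation rate = 1,757.80 / 2,417.14 = 72.72%.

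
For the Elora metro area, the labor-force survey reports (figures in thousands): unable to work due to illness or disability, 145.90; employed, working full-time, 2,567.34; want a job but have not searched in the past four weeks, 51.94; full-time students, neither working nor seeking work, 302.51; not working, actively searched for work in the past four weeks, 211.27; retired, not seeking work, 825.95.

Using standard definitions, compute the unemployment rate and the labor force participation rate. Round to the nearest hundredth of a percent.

Unemployment rate ≈ 7.60%; labor force participation rate ≈ 67.69%.

Employed = 2,567.34 thousand.
Unemployed = 211.27 thousand.
Labor force = 2,567.34 + 211.27 = 2,778.61 thousand.
Not in labor force = 145.90 + 51.94 + 302.51 + 825.95 = 1,326.30 thousand (those not working and not actively searching are outside the labor force — including those who want a job but have given up searching).
Civilian working-age population = 2,778.61 + 1,326.30 = 4,104.91 thousand.
Unemployment rate = 211.27 / 2,778.61 = 7.60%.
Labor force participation rate = 2,778.61 / 4,104.91 = 67.69%.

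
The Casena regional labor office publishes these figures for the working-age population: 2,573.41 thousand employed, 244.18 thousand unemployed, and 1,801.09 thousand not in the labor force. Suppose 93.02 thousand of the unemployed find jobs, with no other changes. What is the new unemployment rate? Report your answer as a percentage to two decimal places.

New unemployment rate ≈ 5.36%.

Initially, labor force = 2,573.41 + 244.18 = 2,817.59 thousand, so u = 244.18/2,817.59 = 8.67%.
After the change, unemployed falls and employed rises by 93.02; labor force unchanged → E = 2,666.43, U = 151.16, labor force = 2,817.59 thousand.
New unemployment rate = 151.16 / 2,817.59 = 5.36%.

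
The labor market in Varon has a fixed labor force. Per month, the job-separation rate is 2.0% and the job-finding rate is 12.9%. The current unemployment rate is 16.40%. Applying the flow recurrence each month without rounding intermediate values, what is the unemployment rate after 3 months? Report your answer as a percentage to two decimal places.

With a fixed labor force, u_{t+1} = u_t + s·(1−u_t) − f·u_t = u_t·(1−s−f) + s.
Here 1−s−f = 0.851 and s = 0.020.
u_1 = 0.164000 × 0.851 + 0.020 = 0.159564.
u_2 = 0.159564 × 0.851 + 0.020 = 0.155789.
u_3 = 0.155789 × 0.851 + 0.020 = 0.152576.

Unemployment rate after three months ≈ 15.26%.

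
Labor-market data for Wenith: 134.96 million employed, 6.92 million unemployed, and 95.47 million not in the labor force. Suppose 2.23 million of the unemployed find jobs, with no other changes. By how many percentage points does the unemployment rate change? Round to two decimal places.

The unemployment rate changes by −1.57 percentage points.

Initially, labor force = 134.96 + 6.92 = 141.88 million, so u = 6.92/141.88 = 4.88%.
After the change, unemployed falls and employed rises by 2.23; labor force unchanged → E = 137.19, U = 4.69, labor force = 141.88 million.
New unemployment rate = 4.69 / 141.88 = 3.31%.
Change = 3.31% − 4.88% = −1.57 percentage points.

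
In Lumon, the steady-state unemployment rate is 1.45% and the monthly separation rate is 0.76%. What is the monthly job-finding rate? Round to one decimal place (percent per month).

From u* = s/(s+f): f = s·(1−u)/u.
f = 0.76 × (1 − 0.0145) / 0.0145 = 0.7490 / 0.0145 ≈ 51.7% per month.

Job-finding rate ≈ 51.7% per month.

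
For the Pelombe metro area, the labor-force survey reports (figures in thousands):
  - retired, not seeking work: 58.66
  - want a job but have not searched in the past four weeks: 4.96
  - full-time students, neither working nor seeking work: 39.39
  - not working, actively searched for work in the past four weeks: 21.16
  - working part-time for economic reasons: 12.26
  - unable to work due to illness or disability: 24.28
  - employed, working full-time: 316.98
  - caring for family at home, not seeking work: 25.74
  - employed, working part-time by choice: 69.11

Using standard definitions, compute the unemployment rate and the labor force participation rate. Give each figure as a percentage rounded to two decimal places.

Unemployment rate ≈ 5.04%; labor force participation rate ≈ 73.27%.

Employed = 12.26 + 316.98 + 69.11 = 398.35 thousand (anyone who worked, including part-time for economic reasons, counts as employed).
Unemployed = 21.16 thousand.
Labor force = 398.35 + 21.16 = 419.51 thousand.
Not in labor force = 58.66 + 4.96 + 39.39 + 24.28 + 25.74 = 153.03 thousand (those not working and not actively searching are outside the labor force — including those who want a job but have given up searching).
Civilian working-age population = 419.51 + 153.03 = 572.54 thousand.
Unemployment rate = 21.16 / 419.51 = 5.04%.
Labor force participation rate = 419.51 / 572.54 = 73.27%.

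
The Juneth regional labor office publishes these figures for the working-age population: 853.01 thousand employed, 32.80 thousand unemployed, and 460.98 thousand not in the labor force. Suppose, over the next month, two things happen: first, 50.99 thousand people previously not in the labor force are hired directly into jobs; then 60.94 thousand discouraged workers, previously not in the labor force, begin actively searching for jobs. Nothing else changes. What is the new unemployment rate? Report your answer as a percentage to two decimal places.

New unemployment rate ≈ 9.40%.

Initially, labor force = 853.01 + 32.80 = 885.81 thousand, so u = 32.80/885.81 = 3.70%.
After the first change, employed and labor force both rise by 50.99; unemployed unchanged → E = 904.00, U = 32.80, labor force = 936.80 thousand.
After the second change, unemployed and labor force both rise by 60.94 → E = 904.00, U = 93.74, labor force = 997.74 thousand.
New unemployment rate = 93.74 / 997.74 = 9.40%.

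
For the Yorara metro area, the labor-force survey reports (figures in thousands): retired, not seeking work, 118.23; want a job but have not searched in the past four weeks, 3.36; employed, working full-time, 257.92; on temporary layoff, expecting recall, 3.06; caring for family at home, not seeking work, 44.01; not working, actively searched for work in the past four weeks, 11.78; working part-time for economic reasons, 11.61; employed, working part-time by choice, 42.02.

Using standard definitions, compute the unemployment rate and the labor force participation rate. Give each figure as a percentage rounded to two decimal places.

Employed = 257.92 + 11.61 + 42.02 = 311.55 thousand (anyone who worked, including part-time for economic reasons, counts as employed).
Unemployed = 3.06 + 11.78 = 14.84 thousand (jobless and actively searching, or on temporary layoff).
Labor force = 311.55 + 14.84 = 326.39 thousand.
Not in labor force = 118.23 + 3.36 + 44.01 = 165.60 thousand (those not working and not actively searching are outside the labor force — including those who want a job but have given up searching).
Civilian working-age population = 326.39 + 165.60 = 491.99 thousand.
Unemployment rate = 14.84 / 326.39 = 4.55%.
Labor force participation rate = 326.39 / 491.99 = 66.34%.

Unemployment rate ≈ 4.55%; labor force participation rate ≈ 66.34%.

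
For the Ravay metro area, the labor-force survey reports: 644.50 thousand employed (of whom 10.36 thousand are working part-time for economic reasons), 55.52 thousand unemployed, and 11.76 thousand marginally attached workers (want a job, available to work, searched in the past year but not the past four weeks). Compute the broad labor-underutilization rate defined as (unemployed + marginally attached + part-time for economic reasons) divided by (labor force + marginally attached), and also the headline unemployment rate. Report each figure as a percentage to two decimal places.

Labor force = 644.50 + 55.52 = 700.02 thousand.
Numerator = 55.52 + 11.76 + 10.36 = 77.64 thousand.
Denominator = 700.02 + 11.76 = 711.78 thousand.
Broad rate = 77.64 / 711.78 = 10.91%.
Headline unemployment rate = 55.52 / 700.02 = 7.93%.

Broad underutilization rate ≈ 10.91%; headline unemployment rate ≈ 7.93%.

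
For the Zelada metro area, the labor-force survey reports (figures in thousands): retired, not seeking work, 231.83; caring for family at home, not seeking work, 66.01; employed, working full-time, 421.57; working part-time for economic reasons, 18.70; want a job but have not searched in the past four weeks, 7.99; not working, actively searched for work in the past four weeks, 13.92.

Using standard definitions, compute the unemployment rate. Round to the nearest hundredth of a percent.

Employed = 421.57 + 18.70 = 440.27 thousand (anyone who worked, including part-time for economic reasons, counts as employed).
Unemployed = 13.92 thousand.
Labor force = 440.27 + 13.92 = 454.19 thousand.
Unemployment rate = 13.92 / 454.19 = 3.06%.

Unemployment rate ≈ 3.06%.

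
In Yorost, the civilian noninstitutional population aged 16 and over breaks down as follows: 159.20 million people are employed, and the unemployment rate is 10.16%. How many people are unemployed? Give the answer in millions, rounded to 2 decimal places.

Let U be the number unemployed. The labor force is E + U, and U/(E+U) = 0.1016.
So U = 0.1016 × 159.20 / (1 − 0.1016) = 16.1747 / 0.8984 ≈ 18.00 million.

About 18.00 million are unemployed.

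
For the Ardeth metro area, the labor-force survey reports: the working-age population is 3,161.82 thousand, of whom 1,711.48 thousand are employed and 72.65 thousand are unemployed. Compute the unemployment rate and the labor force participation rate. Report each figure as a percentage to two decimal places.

Labor force = employed + unemployed = 1,711.48 + 72.65 = 1,784.13 thousand.
Unemployment rate = 72.65 / 1,784.13 = 4.07%.
Labor force participation rate = 1,784.13 / 3,161.82 = 56.43%.

Unemployment rate ≈ 4.07%; labor force participation rate ≈ 56.43%.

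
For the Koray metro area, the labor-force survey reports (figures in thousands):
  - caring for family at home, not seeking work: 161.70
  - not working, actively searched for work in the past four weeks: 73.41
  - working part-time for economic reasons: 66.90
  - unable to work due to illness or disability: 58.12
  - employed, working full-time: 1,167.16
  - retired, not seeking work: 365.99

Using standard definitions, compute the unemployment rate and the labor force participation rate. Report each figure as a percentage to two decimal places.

Employed = 66.90 + 1,167.16 = 1,234.06 thousand (anyone who worked, including part-time for economic reasons, counts as employed).
Unemployed = 73.41 thousand.
Labor force = 1,234.06 + 73.41 = 1,307.47 thousand.
Not in labor force = 161.70 + 58.12 + 365.99 = 585.81 thousand (those not working and not actively searching are outside the labor force).
Civilian working-age population = 1,307.47 + 585.81 = 1,893.28 thousand.
Unemployment rate = 73.41 / 1,307.47 = 5.61%.
Labor force participation rate = 1,307.47 / 1,893.28 = 69.06%.

Unemployment rate ≈ 5.61%; labor force participation rate ≈ 69.06%.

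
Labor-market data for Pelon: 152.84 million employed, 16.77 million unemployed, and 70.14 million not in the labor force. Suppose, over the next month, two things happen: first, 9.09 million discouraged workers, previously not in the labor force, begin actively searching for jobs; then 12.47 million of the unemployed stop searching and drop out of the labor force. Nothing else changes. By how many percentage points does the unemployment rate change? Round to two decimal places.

Initially, labor force = 152.84 + 16.77 = 169.61 million, so u = 16.77/169.61 = 9.89%.
After the first change, unemployed and labor force both rise by 9.09 → E = 152.84, U = 25.86, labor force = 178.70 million.
After the second change, unemployed and labor force both fall by 12.47 → E = 152.84, U = 13.39, labor force = 166.23 million.
New unemployment rate = 13.39 / 166.23 = 8.06%.
Change = 8.06% − 9.89% = −1.83 percentage points.

The unemployment rate changes by −1.83 percentage points.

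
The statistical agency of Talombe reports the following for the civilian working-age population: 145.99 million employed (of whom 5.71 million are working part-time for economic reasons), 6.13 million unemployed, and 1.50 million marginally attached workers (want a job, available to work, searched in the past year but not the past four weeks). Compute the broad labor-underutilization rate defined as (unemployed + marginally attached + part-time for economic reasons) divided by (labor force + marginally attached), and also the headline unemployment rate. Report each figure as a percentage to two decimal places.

Labor force = 145.99 + 6.13 = 152.12 million.
Numerator = 6.13 + 1.50 + 5.71 = 13.34 million.
Denominator = 152.12 + 1.50 = 153.62 million.
Broad rate = 13.34 / 153.62 = 8.68%.
Headline unemployment rate = 6.13 / 152.12 = 4.03%.

Broad underutilization rate ≈ 8.68%; headline unemployment rate ≈ 4.03%.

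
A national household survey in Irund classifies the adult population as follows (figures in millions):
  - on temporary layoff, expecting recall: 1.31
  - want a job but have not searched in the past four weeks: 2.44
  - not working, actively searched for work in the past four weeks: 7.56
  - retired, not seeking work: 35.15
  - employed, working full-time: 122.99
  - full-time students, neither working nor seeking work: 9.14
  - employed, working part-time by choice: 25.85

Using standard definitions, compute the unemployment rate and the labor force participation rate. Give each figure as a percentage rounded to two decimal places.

Unemployment rate ≈ 5.62%; labor force participation rate ≈ 77.14%.

Employed = 122.99 + 25.85 = 148.84 million.
Unemployed = 1.31 + 7.56 = 8.87 million (jobless and actively searching, or on temporary layoff).
Labor force = 148.84 + 8.87 = 157.71 million.
Not in labor force = 2.44 + 35.15 + 9.14 = 46.73 million (those not working and not actively searching are outside the labor force — including those who want a job but have given up searching).
Civilian working-age population = 157.71 + 46.73 = 204.44 million.
Unemployment rate = 8.87 / 157.71 = 5.62%.
Labor force participation rate = 157.71 / 204.44 = 77.14%.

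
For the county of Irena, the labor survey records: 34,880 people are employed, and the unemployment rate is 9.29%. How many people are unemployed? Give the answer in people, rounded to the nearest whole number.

Let U be the number unemployed. The labor force is E + U, and U/(E+U) = 0.0929.
So U = 0.0929 × 34,880 / (1 − 0.0929) = 3240.35 / 0.9071 ≈ 3,572.

About 3,572 are unemployed.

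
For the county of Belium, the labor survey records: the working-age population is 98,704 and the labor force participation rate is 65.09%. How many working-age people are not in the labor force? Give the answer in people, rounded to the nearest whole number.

About 34,458 are not in the labor force.

Share not in the labor force = 1 − 0.6509 = 0.3491.
Not in labor force = 0.3491 × 98,704 ≈ 34,458.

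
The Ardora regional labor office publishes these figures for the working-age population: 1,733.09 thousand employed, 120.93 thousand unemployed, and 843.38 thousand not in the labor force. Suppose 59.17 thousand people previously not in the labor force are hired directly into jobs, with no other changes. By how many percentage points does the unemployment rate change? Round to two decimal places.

The unemployment rate changes by −0.20 percentage points.

Initially, labor force = 1,733.09 + 120.93 = 1,854.02 thousand, so u = 120.93/1,854.02 = 6.52%.
After the change, employed and labor force both rise by 59.17; unemployed unchanged → E = 1,792.26, U = 120.93, labor force = 1,913.19 thousand.
New unemployment rate = 120.93 / 1,913.19 = 6.32%.
Change = 6.32% − 6.52% = −0.20 percentage points.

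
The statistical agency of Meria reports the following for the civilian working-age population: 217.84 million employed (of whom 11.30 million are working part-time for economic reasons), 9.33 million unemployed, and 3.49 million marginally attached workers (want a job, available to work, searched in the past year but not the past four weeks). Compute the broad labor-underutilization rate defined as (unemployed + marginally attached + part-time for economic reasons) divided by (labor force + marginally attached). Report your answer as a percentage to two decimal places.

Labor force = 217.84 + 9.33 = 227.17 million.
Numerator = 9.33 + 3.49 + 11.30 = 24.12 million.
Denominator = 227.17 + 3.49 = 230.66 million.
Broad rate = 24.12 / 230.66 = 10.46%.

Broad underutilization rate ≈ 10.46%.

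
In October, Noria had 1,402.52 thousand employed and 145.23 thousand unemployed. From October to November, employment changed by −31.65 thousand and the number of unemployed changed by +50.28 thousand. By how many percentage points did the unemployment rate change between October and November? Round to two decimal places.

October: labor force = 1,402.52 + 145.23 = 1,547.75; u = 145.23/1,547.75 = 9.38%.
November: labor force = 1,370.87 + 195.51 = 1,566.38; u = 195.51/1,566.38 = 12.48%.
Change = 12.48% − 9.38% = +3.10 pp.

The unemployment rate changed by +3.10 percentage points.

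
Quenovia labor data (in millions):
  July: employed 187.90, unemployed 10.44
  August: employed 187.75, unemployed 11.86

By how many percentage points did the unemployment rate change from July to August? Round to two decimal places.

July: labor force = 187.90 + 10.44 = 198.34; u = 10.44/198.34 = 5.26%.
August: labor force = 187.75 + 11.86 = 199.61; u = 11.86/199.61 = 5.94%.
Change = 5.94% − 5.26% = +0.68 pp.

The unemployment rate changed by +0.68 percentage points.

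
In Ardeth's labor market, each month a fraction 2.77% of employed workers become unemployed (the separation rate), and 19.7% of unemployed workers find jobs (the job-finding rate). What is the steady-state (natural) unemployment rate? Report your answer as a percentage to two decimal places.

Steady-state unemployment rate ≈ 12.33%.

At steady state the flows balance: s·E = f·U, so U/(E+U) = s/(s+f).
u* = 2.77 / (2.77 + 19.7) = 2.77 / 22.47 = 12.33%.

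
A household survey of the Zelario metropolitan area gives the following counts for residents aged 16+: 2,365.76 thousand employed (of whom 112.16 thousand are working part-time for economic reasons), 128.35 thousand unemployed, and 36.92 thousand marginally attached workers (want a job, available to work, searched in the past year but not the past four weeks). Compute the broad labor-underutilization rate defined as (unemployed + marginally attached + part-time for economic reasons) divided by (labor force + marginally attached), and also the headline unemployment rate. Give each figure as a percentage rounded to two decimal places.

Broad underutilization rate ≈ 10.96%; headline unemployment rate ≈ 5.15%.

Labor force = 2,365.76 + 128.35 = 2,494.11 thousand.
Numerator = 128.35 + 36.92 + 112.16 = 277.43 thousand.
Denominator = 2,494.11 + 36.92 = 2,531.03 thousand.
Broad rate = 277.43 / 2,531.03 = 10.96%.
Headline unemployment rate = 128.35 / 2,494.11 = 5.15%.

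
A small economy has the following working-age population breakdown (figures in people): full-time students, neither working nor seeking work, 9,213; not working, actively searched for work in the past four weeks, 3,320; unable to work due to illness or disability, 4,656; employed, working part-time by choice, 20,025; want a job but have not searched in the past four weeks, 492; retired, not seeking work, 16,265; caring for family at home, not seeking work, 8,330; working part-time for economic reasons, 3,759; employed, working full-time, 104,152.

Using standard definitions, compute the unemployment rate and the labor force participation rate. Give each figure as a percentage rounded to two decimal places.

Employed = 20,025 + 3,759 + 104,152 = 127,936 (anyone who worked, including part-time for economic reasons, counts as employed).
Unemployed = 3,320.
Labor force = 127,936 + 3,320 = 131,256.
Not in labor force = 9,213 + 4,656 + 492 + 16,265 + 8,330 = 38,956 (those not working and not actively searching are outside the labor force — including those who want a job but have given up searching).
Civilian working-age population = 131,256 + 38,956 = 170,212.
Unemployment rate = 3,320 / 131,256 = 2.53%.
Labor force participation rate = 131,256 / 170,212 = 77.11%.

Unemployment rate ≈ 2.53%; labor force participation rate ≈ 77.11%.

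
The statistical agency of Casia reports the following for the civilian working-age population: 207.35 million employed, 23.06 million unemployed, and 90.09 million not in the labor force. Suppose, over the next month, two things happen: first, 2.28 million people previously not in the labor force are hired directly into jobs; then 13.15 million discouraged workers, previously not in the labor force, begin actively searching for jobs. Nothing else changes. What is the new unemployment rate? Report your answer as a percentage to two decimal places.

Initially, labor force = 207.35 + 23.06 = 230.41 million, so u = 23.06/230.41 = 10.01%.
After the first change, employed and labor force both rise by 2.28; unemployed unchanged → E = 209.63, U = 23.06, labor force = 232.69 million.
After the second change, unemployed and labor force both rise by 13.15 → E = 209.63, U = 36.21, labor force = 245.84 million.
New unemployment rate = 36.21 / 245.84 = 14.73%.

New unemployment rate ≈ 14.73%.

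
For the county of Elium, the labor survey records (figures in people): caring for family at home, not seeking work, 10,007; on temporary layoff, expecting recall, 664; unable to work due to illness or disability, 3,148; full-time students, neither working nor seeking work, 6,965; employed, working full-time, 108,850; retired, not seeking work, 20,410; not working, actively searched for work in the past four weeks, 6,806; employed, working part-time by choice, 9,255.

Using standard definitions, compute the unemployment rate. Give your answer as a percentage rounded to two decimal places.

Employed = 108,850 + 9,255 = 118,105.
Unemployed = 664 + 6,806 = 7,470 (jobless and actively searching, or on temporary layoff).
Labor force = 118,105 + 7,470 = 125,575.
Unemployment rate = 7,470 / 125,575 = 5.95%.

Unemployment rate ≈ 5.95%.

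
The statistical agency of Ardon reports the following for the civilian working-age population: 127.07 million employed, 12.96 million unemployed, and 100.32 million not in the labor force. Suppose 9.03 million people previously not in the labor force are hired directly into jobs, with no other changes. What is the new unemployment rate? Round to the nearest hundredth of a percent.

Initially, labor force = 127.07 + 12.96 = 140.03 million, so u = 12.96/140.03 = 9.26%.
After the change, employed and labor force both rise by 9.03; unemployed unchanged → E = 136.10, U = 12.96, labor force = 149.06 million.
New unemployment rate = 12.96 / 149.06 = 8.69%.

New unemployment rate ≈ 8.69%.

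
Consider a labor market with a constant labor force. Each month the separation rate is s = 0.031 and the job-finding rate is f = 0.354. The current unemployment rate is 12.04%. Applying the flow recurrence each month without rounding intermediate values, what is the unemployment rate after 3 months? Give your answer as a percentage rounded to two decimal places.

With a fixed labor force, u_{t+1} = u_t + s·(1−u_t) − f·u_t = u_t·(1−s−f) + s.
Here 1−s−f = 0.615 and s = 0.031.
u_1 = 0.120400 × 0.615 + 0.031 = 0.105046.
u_2 = 0.105046 × 0.615 + 0.031 = 0.095603.
u_3 = 0.095603 × 0.615 + 0.031 = 0.089796.

Unemployment rate after three months ≈ 8.98%.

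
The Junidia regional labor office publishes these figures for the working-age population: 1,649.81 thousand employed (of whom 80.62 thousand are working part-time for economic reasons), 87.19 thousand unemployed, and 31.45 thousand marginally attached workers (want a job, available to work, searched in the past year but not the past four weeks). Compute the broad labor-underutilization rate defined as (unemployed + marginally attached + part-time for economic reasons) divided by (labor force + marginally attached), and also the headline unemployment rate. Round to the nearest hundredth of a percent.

Broad underutilization rate ≈ 11.27%; headline unemployment rate ≈ 5.02%.

Labor force = 1,649.81 + 87.19 = 1,737.00 thousand.
Numerator = 87.19 + 31.45 + 80.62 = 199.26 thousand.
Denominator = 1,737.00 + 31.45 = 1,768.45 thousand.
Broad rate = 199.26 / 1,768.45 = 11.27%.
Headline unemployment rate = 87.19 / 1,737.00 = 5.02%.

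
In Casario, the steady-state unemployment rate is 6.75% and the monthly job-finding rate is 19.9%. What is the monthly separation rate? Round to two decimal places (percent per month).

From u* = s/(s+f): s = u·f/(1−u).
s = 0.0675 × 19.9 / (1 − 0.0675) = 1.3433 / 0.9325 ≈ 1.44% per month.

Separation rate ≈ 1.44% per month.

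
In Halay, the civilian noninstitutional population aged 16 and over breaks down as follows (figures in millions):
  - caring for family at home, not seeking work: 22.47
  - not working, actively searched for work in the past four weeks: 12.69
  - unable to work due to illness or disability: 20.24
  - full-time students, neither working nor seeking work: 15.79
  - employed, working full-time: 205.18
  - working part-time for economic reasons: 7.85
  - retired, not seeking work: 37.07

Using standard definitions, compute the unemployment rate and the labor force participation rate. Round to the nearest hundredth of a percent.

Unemployment rate ≈ 5.62%; labor force participation rate ≈ 70.25%.

Employed = 205.18 + 7.85 = 213.03 million (anyone who worked, including part-time for economic reasons, counts as employed).
Unemployed = 12.69 million.
Labor force = 213.03 + 12.69 = 225.72 million.
Not in labor force = 22.47 + 20.24 + 15.79 + 37.07 = 95.57 million (those not working and not actively searching are outside the labor force).
Civilian working-age population = 225.72 + 95.57 = 321.29 million.
Unemployment rate = 12.69 / 225.72 = 5.62%.
Labor force participation rate = 225.72 / 321.29 = 70.25%.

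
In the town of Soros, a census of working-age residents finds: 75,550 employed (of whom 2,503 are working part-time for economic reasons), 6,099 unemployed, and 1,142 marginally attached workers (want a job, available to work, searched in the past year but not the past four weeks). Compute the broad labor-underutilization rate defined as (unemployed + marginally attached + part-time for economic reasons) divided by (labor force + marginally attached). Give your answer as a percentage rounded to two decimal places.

Broad underutilization rate ≈ 11.77%.

Labor force = 75,550 + 6,099 = 81,649.
Numerator = 6,099 + 1,142 + 2,503 = 9,744.
Denominator = 81,649 + 1,142 = 82,791.
Broad rate = 9,744 / 82,791 = 11.77%.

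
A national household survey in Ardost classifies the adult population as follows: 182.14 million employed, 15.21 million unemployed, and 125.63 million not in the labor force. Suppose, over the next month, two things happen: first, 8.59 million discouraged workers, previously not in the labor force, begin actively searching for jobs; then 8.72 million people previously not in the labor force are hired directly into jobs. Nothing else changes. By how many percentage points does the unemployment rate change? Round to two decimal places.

Initially, labor force = 182.14 + 15.21 = 197.35 million, so u = 15.21/197.35 = 7.71%.
After the first change, unemployed and labor force both rise by 8.59 → E = 182.14, U = 23.80, labor force = 205.94 million.
After the second change, employed and labor force both rise by 8.72; unemployed unchanged → E = 190.86, U = 23.80, labor force = 214.66 million.
New unemployment rate = 23.80 / 214.66 = 11.09%.
Change = 11.09% − 7.71% = +3.38 percentage points.

The unemployment rate changes by +3.38 percentage points.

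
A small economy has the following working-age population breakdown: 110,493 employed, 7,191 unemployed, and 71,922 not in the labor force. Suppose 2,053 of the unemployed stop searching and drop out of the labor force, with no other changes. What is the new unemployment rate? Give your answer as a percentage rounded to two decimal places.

Initially, labor force = 110,493 + 7,191 = 117,684, so u = 7,191/117,684 = 6.11%.
After the change, unemployed and labor force both fall by 2,053 → E = 110,493, U = 5,138, labor force = 115,631.
New unemployment rate = 5,138 / 115,631 = 4.44%.

New unemployment rate ≈ 4.44%.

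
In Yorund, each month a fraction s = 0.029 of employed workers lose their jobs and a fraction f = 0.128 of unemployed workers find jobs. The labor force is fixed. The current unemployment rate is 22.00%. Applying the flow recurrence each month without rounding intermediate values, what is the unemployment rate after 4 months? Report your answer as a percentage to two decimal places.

With a fixed labor force, u_{t+1} = u_t + s·(1−u_t) − f·u_t = u_t·(1−s−f) + s.
Here 1−s−f = 0.843 and s = 0.029.
u_1 = 0.220000 × 0.843 + 0.029 = 0.214460.
u_2 = 0.214460 × 0.843 + 0.029 = 0.209790.
u_3 = 0.209790 × 0.843 + 0.029 = 0.205853.
u_4 = 0.205853 × 0.843 + 0.029 = 0.202534.

Unemployment rate after four months ≈ 20.25%.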